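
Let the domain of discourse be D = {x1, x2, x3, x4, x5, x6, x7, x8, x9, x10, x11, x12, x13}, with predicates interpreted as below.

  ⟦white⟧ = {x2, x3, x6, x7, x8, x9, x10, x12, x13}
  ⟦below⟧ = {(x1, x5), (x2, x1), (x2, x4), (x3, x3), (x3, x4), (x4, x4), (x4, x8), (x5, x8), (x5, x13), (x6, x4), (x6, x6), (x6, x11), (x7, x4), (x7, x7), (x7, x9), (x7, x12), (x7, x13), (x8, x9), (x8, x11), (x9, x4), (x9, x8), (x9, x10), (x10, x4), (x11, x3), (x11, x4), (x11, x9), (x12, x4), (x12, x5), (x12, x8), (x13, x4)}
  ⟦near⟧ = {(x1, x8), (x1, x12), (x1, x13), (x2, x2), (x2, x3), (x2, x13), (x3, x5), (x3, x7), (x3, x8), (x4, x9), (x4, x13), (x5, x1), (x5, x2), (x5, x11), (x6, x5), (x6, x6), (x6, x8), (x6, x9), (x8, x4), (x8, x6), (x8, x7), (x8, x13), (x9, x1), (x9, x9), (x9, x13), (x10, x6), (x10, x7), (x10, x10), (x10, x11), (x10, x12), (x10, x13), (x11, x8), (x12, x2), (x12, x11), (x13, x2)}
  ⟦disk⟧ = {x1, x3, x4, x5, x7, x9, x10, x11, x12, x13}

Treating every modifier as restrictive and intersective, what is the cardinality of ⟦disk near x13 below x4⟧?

3

⟦near x13⟧ = {x : ⟨x, x13⟩ ∈ ⟦near⟧} = {x1, x2, x4, x8, x9, x10}
⟦below x4⟧ = {x : ⟨x, x4⟩ ∈ ⟦below⟧} = {x2, x3, x4, x6, x7, x9, x10, x11, x12, x13}
⟦disk⟧ = {x1, x3, x4, x5, x7, x9, x10, x11, x12, x13}
… ∩ ⟦near x13⟧ = {x1, x3, x4, x5, x7, x9, x10, x11, x12, x13} ∩ {x1, x2, x4, x8, x9, x10} = {x1, x4, x9, x10}
… ∩ ⟦below x4⟧ = {x1, x4, x9, x10} ∩ {x2, x3, x4, x6, x7, x9, x10, x11, x12, x13} = {x4, x9, x10}
⟦disk near x13 below x4⟧ = {x4, x9, x10}, so the cardinality is 3.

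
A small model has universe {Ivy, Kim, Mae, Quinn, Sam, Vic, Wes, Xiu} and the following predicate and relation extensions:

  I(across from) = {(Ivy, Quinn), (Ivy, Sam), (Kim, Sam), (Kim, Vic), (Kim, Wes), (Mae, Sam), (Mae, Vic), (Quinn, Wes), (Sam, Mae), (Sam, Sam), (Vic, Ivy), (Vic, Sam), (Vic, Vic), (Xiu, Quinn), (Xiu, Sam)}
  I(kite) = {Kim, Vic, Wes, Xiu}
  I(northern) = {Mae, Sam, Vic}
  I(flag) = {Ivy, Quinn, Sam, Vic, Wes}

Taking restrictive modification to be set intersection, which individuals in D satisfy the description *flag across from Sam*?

{Ivy, Sam, Vic}

⟦across from Sam⟧ = {x : ⟨x, Sam⟩ ∈ ⟦across from⟧} = {Ivy, Kim, Mae, Sam, Vic, Xiu}
⟦flag⟧ = {Ivy, Quinn, Sam, Vic, Wes}
… ∩ ⟦across from Sam⟧ = {Ivy, Quinn, Sam, Vic, Wes} ∩ {Ivy, Kim, Mae, Sam, Vic, Xiu} = {Ivy, Sam, Vic}
So ⟦flag across from Sam⟧ = {Ivy, Sam, Vic}.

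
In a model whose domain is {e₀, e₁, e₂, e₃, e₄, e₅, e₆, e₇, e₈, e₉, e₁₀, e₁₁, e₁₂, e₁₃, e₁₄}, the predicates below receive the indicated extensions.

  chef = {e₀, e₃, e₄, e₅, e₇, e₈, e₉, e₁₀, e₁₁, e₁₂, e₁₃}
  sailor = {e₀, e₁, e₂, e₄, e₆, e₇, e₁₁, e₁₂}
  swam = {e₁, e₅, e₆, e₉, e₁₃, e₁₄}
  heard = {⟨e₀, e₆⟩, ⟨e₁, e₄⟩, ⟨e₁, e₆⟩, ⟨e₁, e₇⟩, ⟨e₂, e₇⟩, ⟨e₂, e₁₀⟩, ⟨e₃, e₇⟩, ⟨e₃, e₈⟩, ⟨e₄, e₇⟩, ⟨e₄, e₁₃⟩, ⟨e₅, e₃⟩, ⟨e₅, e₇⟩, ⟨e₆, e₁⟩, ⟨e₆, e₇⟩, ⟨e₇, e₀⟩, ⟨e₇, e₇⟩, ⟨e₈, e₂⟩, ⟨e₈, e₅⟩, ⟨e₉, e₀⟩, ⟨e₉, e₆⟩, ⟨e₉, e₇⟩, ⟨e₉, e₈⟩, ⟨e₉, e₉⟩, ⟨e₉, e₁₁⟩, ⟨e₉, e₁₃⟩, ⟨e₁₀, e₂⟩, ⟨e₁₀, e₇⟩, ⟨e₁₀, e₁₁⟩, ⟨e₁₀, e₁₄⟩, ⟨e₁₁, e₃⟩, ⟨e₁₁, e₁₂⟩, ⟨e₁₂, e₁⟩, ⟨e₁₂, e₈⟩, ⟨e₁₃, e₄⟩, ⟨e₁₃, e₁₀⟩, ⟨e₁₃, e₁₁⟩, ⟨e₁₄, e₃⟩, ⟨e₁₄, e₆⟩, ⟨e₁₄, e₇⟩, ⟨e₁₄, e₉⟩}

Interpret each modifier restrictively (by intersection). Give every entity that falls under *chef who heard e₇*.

⟦who heard e₇⟧ = {x : ⟨x, e₇⟩ ∈ ⟦heard⟧} = {e₁, e₂, e₃, e₄, e₅, e₆, e₇, e₉, e₁₀, e₁₄}
⟦chef⟧ = {e₀, e₃, e₄, e₅, e₇, e₈, e₉, e₁₀, e₁₁, e₁₂, e₁₃}
… ∩ ⟦who heard e₇⟧ = {e₀, e₃, e₄, e₅, e₇, e₈, e₉, e₁₀, e₁₁, e₁₂, e₁₃} ∩ {e₁, e₂, e₃, e₄, e₅, e₆, e₇, e₉, e₁₀, e₁₄} = {e₃, e₄, e₅, e₇, e₉, e₁₀}
So ⟦chef who heard e₇⟧ = {e₃, e₄, e₅, e₇, e₉, e₁₀}.

{e₃, e₄, e₅, e₇, e₉, e₁₀}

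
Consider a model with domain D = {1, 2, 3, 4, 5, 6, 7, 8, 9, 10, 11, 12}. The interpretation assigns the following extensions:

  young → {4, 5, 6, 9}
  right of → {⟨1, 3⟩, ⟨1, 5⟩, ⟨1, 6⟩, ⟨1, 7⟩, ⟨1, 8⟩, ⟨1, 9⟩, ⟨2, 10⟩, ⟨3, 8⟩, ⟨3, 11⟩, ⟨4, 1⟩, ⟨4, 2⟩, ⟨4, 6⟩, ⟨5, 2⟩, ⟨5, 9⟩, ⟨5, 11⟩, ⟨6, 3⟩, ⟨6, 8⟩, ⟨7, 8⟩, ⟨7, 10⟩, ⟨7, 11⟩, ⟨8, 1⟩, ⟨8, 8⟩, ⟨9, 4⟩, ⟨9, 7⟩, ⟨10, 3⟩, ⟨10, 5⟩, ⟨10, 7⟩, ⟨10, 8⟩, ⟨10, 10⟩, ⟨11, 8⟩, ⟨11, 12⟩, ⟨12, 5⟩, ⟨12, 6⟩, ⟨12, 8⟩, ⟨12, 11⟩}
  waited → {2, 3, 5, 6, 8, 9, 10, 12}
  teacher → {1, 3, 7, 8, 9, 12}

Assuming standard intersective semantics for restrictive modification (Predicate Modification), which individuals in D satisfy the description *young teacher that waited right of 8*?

⟦that waited⟧ = ⟦waited⟧ = {2, 3, 5, 6, 8, 9, 10, 12}
⟦right of 8⟧ = {x : ⟨x, 8⟩ ∈ ⟦right of⟧} = {1, 3, 6, 7, 8, 10, 11, 12}
⟦teacher⟧ = {1, 3, 7, 8, 9, 12}
… ∩ ⟦that waited⟧ = {1, 3, 7, 8, 9, 12} ∩ {2, 3, 5, 6, 8, 9, 10, 12} = {3, 8, 9, 12}
… ∩ ⟦right of 8⟧ = {3, 8, 9, 12} ∩ {1, 3, 6, 7, 8, 10, 11, 12} = {3, 8, 12}
… ∩ ⟦young⟧ = {3, 8, 12} ∩ {4, 5, 6, 9} = ∅
So ⟦young teacher that waited right of 8⟧ = { }.

{ }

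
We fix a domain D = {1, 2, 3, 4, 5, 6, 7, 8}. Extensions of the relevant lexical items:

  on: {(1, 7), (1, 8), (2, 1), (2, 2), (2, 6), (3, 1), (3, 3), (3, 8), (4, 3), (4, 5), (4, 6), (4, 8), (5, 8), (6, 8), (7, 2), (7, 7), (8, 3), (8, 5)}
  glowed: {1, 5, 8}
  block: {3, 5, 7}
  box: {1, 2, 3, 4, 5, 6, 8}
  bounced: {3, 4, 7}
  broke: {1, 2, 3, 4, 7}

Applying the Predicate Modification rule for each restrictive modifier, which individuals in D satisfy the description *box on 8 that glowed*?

{1, 5}

⟦on 8⟧ = {x : ⟨x, 8⟩ ∈ ⟦on⟧} = {1, 3, 4, 5, 6}
⟦that glowed⟧ = ⟦glowed⟧ = {1, 5, 8}
⟦box⟧ = {1, 2, 3, 4, 5, 6, 8}
… ∩ ⟦on 8⟧ = {1, 2, 3, 4, 5, 6, 8} ∩ {1, 3, 4, 5, 6} = {1, 3, 4, 5, 6}
… ∩ ⟦that glowed⟧ = {1, 3, 4, 5, 6} ∩ {1, 5, 8} = {1, 5}
So ⟦box on 8 that glowed⟧ = {1, 5}.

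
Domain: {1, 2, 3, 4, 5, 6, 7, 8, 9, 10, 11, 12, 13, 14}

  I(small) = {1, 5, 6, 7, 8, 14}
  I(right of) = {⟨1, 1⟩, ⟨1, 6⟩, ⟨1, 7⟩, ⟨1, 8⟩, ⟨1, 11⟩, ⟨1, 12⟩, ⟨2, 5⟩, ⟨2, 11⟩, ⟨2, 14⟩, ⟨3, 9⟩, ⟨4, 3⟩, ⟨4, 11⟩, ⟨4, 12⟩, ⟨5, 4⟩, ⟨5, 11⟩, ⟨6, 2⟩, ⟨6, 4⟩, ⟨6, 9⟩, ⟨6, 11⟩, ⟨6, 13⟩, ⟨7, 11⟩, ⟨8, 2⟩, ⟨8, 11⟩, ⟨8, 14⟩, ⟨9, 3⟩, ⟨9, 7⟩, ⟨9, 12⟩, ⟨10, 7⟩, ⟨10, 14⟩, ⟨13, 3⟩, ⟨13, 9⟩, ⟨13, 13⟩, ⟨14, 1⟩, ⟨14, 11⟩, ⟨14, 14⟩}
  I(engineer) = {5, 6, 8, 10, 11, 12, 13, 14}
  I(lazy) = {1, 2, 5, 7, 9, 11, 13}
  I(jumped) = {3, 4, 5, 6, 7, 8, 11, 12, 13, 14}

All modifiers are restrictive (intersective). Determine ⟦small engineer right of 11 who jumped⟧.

⟦right of 11⟧ = {x : ⟨x, 11⟩ ∈ ⟦right of⟧} = {1, 2, 4, 5, 6, 7, 8, 14}
⟦who jumped⟧ = ⟦jumped⟧ = {3, 4, 5, 6, 7, 8, 11, 12, 13, 14}
⟦engineer⟧ = {5, 6, 8, 10, 11, 12, 13, 14}
… ∩ ⟦right of 11⟧ = {5, 6, 8, 10, 11, 12, 13, 14} ∩ {1, 2, 4, 5, 6, 7, 8, 14} = {5, 6, 8, 14}
… ∩ ⟦who jumped⟧ = {5, 6, 8, 14} ∩ {3, 4, 5, 6, 7, 8, 11, 12, 13, 14} = {5, 6, 8, 14}
… ∩ ⟦small⟧ = {5, 6, 8, 14} ∩ {1, 5, 6, 7, 8, 14} = {5, 6, 8, 14}
So ⟦small engineer right of 11 who jumped⟧ = {5, 6, 8, 14}.

{5, 6, 8, 14}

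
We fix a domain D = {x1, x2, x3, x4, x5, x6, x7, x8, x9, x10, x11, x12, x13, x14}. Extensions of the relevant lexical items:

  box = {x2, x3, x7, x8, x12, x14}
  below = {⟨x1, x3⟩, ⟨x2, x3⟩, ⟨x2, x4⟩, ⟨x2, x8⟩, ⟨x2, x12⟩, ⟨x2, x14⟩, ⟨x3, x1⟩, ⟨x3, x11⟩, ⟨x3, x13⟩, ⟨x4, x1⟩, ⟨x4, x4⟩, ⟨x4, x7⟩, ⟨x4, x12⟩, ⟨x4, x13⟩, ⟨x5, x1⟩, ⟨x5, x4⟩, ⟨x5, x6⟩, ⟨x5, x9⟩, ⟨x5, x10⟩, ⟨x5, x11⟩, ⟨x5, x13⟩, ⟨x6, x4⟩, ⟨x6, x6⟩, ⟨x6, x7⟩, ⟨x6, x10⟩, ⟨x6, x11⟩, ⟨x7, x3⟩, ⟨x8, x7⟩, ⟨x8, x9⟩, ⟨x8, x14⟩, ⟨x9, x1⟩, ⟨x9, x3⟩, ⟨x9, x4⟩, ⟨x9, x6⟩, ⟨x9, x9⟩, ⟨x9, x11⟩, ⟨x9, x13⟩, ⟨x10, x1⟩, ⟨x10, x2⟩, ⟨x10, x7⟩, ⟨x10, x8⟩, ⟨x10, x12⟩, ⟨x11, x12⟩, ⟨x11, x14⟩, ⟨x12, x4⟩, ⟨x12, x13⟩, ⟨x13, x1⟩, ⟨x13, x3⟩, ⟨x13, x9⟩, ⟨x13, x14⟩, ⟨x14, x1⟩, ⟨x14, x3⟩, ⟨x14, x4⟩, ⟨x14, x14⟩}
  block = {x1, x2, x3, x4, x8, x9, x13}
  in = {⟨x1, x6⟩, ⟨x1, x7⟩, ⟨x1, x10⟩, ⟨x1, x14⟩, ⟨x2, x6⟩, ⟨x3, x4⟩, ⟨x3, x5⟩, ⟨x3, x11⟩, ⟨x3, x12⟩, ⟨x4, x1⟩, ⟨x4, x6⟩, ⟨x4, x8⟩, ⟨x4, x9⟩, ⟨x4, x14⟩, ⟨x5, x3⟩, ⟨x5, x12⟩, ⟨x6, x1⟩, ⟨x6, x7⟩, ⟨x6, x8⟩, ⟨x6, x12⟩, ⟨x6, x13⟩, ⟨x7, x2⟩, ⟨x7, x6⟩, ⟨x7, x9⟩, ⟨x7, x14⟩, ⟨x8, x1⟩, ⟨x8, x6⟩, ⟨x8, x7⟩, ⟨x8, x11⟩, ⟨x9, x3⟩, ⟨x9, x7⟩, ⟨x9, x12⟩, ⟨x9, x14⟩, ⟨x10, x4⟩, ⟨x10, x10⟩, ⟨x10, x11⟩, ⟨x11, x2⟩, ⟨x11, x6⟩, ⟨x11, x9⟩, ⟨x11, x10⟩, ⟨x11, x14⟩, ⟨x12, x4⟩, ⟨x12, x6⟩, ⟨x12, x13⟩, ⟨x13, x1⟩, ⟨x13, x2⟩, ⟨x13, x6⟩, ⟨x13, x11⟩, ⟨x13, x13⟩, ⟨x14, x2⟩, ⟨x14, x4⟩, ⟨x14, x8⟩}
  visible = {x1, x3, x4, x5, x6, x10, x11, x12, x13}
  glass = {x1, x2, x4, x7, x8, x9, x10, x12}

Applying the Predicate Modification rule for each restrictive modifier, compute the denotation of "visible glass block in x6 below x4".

⟦in x6⟧ = {x : ⟨x, x6⟩ ∈ ⟦in⟧} = {x1, x2, x4, x7, x8, x11, x12, x13}
⟦below x4⟧ = {x : ⟨x, x4⟩ ∈ ⟦below⟧} = {x2, x4, x5, x6, x9, x12, x14}
⟦block⟧ = {x1, x2, x3, x4, x8, x9, x13}
… ∩ ⟦in x6⟧ = {x1, x2, x3, x4, x8, x9, x13} ∩ {x1, x2, x4, x7, x8, x11, x12, x13} = {x1, x2, x4, x8, x13}
… ∩ ⟦below x4⟧ = {x1, x2, x4, x8, x13} ∩ {x2, x4, x5, x6, x9, x12, x14} = {x2, x4}
… ∩ ⟦visible⟧ = {x2, x4} ∩ {x1, x3, x4, x5, x6, x10, x11, x12, x13} = {x4}
… ∩ ⟦glass⟧ = {x4} ∩ {x1, x2, x4, x7, x8, x9, x10, x12} = {x4}
So ⟦visible glass block in x6 below x4⟧ = {x4}.

{x4}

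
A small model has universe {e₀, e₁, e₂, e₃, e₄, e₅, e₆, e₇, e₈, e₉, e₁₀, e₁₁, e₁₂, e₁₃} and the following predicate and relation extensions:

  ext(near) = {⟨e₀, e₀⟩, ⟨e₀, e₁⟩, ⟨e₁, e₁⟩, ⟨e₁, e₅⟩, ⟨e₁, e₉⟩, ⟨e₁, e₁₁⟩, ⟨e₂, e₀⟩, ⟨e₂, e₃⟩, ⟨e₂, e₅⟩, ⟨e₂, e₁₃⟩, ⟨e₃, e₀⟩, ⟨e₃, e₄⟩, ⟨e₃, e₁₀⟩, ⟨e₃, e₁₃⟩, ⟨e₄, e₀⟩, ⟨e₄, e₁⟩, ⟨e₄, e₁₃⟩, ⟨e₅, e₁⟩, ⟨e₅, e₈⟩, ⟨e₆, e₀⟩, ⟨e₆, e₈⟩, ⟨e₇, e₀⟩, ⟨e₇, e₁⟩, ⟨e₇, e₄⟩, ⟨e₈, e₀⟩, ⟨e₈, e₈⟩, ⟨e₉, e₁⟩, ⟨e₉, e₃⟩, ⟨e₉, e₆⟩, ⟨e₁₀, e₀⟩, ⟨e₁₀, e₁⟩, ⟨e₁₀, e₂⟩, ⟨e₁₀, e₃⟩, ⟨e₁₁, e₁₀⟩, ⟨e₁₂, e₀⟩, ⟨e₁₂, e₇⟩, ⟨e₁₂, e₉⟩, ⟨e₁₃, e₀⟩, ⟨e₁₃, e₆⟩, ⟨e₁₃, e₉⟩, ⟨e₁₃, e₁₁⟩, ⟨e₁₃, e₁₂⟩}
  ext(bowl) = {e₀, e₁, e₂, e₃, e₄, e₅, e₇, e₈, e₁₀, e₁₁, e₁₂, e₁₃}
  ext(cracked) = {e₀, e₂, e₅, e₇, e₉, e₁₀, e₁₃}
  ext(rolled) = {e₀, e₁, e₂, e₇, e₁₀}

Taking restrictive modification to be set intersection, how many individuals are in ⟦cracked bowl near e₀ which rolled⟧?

4

⟦near e₀⟧ = {x : ⟨x, e₀⟩ ∈ ⟦near⟧} = {e₀, e₂, e₃, e₄, e₆, e₇, e₈, e₁₀, e₁₂, e₁₃}
⟦which rolled⟧ = ⟦rolled⟧ = {e₀, e₁, e₂, e₇, e₁₀}
⟦bowl⟧ = {e₀, e₁, e₂, e₃, e₄, e₅, e₇, e₈, e₁₀, e₁₁, e₁₂, e₁₃}
… ∩ ⟦near e₀⟧ = {e₀, e₁, e₂, e₃, e₄, e₅, e₇, e₈, e₁₀, e₁₁, e₁₂, e₁₃} ∩ {e₀, e₂, e₃, e₄, e₆, e₇, e₈, e₁₀, e₁₂, e₁₃} = {e₀, e₂, e₃, e₄, e₇, e₈, e₁₀, e₁₂, e₁₃}
… ∩ ⟦which rolled⟧ = {e₀, e₂, e₃, e₄, e₇, e₈, e₁₀, e₁₂, e₁₃} ∩ {e₀, e₁, e₂, e₇, e₁₀} = {e₀, e₂, e₇, e₁₀}
… ∩ ⟦cracked⟧ = {e₀, e₂, e₇, e₁₀} ∩ {e₀, e₂, e₅, e₇, e₉, e₁₀, e₁₃} = {e₀, e₂, e₇, e₁₀}
⟦cracked bowl near e₀ which rolled⟧ = {e₀, e₂, e₇, e₁₀}, so the cardinality is 4.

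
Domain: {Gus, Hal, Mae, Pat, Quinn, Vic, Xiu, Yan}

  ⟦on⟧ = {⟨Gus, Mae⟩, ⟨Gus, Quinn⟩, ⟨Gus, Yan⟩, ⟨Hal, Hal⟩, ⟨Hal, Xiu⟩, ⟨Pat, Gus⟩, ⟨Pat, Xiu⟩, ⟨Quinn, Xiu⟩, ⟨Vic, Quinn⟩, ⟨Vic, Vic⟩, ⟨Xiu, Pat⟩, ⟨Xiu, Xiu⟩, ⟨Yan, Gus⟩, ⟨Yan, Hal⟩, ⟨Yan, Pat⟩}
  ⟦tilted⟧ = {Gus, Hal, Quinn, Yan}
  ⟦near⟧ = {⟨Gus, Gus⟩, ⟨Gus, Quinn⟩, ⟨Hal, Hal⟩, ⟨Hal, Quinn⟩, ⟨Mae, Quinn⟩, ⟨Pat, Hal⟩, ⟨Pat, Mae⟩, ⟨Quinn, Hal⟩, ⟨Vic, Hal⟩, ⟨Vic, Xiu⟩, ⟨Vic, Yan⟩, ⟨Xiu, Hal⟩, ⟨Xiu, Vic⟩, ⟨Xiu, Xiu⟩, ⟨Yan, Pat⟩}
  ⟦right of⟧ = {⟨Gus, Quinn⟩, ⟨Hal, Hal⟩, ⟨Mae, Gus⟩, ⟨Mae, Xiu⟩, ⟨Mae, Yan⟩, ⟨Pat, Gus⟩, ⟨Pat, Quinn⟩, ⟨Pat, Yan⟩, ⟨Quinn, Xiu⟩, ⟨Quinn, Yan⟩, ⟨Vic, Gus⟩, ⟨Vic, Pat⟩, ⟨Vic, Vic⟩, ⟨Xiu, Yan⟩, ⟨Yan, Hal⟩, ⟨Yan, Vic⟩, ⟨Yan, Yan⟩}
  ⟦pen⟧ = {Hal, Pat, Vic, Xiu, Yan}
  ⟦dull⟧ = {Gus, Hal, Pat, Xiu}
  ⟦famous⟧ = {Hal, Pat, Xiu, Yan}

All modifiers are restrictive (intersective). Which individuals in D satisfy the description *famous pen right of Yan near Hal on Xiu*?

{Pat, Xiu}

⟦right of Yan⟧ = {x : ⟨x, Yan⟩ ∈ ⟦right of⟧} = {Mae, Pat, Quinn, Xiu, Yan}
⟦near Hal⟧ = {x : ⟨x, Hal⟩ ∈ ⟦near⟧} = {Hal, Pat, Quinn, Vic, Xiu}
⟦on Xiu⟧ = {x : ⟨x, Xiu⟩ ∈ ⟦on⟧} = {Hal, Pat, Quinn, Xiu}
⟦pen⟧ = {Hal, Pat, Vic, Xiu, Yan}
… ∩ ⟦right of Yan⟧ = {Hal, Pat, Vic, Xiu, Yan} ∩ {Mae, Pat, Quinn, Xiu, Yan} = {Pat, Xiu, Yan}
… ∩ ⟦near Hal⟧ = {Pat, Xiu, Yan} ∩ {Hal, Pat, Quinn, Vic, Xiu} = {Pat, Xiu}
… ∩ ⟦on Xiu⟧ = {Pat, Xiu} ∩ {Hal, Pat, Quinn, Xiu} = {Pat, Xiu}
… ∩ ⟦famous⟧ = {Pat, Xiu} ∩ {Hal, Pat, Xiu, Yan} = {Pat, Xiu}
So ⟦famous pen right of Yan near Hal on Xiu⟧ = {Pat, Xiu}.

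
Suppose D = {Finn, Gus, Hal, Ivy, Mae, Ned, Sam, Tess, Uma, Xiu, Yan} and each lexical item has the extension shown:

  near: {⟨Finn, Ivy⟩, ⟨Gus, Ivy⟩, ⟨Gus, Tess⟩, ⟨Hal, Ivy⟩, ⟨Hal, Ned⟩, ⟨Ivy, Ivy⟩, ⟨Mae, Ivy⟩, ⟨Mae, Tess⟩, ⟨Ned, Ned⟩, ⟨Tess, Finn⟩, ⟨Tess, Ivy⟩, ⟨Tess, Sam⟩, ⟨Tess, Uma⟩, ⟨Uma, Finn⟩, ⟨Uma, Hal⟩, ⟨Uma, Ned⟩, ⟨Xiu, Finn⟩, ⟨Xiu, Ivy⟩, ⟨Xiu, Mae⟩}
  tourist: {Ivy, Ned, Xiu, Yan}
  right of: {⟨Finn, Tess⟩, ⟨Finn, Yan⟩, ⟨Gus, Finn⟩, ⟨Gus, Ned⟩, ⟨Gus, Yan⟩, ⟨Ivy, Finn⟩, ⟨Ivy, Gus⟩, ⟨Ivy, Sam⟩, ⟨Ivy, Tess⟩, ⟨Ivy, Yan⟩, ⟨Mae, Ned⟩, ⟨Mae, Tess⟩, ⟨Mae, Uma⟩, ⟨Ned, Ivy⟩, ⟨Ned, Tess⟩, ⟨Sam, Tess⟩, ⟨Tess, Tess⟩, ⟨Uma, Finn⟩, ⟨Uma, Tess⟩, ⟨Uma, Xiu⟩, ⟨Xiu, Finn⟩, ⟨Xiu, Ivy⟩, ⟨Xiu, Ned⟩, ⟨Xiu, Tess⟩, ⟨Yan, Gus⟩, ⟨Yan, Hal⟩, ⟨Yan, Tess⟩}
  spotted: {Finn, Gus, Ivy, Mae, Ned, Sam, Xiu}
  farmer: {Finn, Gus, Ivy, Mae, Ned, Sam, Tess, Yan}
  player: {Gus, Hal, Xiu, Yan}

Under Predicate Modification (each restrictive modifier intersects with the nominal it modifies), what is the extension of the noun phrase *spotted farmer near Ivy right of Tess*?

⟦near Ivy⟧ = {x : ⟨x, Ivy⟩ ∈ ⟦near⟧} = {Finn, Gus, Hal, Ivy, Mae, Tess, Xiu}
⟦right of Tess⟧ = {x : ⟨x, Tess⟩ ∈ ⟦right of⟧} = {Finn, Ivy, Mae, Ned, Sam, Tess, Uma, Xiu, Yan}
⟦farmer⟧ = {Finn, Gus, Ivy, Mae, Ned, Sam, Tess, Yan}
… ∩ ⟦near Ivy⟧ = {Finn, Gus, Ivy, Mae, Ned, Sam, Tess, Yan} ∩ {Finn, Gus, Hal, Ivy, Mae, Tess, Xiu} = {Finn, Gus, Ivy, Mae, Tess}
… ∩ ⟦right of Tess⟧ = {Finn, Gus, Ivy, Mae, Tess} ∩ {Finn, Ivy, Mae, Ned, Sam, Tess, Uma, Xiu, Yan} = {Finn, Ivy, Mae, Tess}
… ∩ ⟦spotted⟧ = {Finn, Ivy, Mae, Tess} ∩ {Finn, Gus, Ivy, Mae, Ned, Sam, Xiu} = {Finn, Ivy, Mae}
So ⟦spotted farmer near Ivy right of Tess⟧ = {Finn, Ivy, Mae}.

{Finn, Ivy, Mae}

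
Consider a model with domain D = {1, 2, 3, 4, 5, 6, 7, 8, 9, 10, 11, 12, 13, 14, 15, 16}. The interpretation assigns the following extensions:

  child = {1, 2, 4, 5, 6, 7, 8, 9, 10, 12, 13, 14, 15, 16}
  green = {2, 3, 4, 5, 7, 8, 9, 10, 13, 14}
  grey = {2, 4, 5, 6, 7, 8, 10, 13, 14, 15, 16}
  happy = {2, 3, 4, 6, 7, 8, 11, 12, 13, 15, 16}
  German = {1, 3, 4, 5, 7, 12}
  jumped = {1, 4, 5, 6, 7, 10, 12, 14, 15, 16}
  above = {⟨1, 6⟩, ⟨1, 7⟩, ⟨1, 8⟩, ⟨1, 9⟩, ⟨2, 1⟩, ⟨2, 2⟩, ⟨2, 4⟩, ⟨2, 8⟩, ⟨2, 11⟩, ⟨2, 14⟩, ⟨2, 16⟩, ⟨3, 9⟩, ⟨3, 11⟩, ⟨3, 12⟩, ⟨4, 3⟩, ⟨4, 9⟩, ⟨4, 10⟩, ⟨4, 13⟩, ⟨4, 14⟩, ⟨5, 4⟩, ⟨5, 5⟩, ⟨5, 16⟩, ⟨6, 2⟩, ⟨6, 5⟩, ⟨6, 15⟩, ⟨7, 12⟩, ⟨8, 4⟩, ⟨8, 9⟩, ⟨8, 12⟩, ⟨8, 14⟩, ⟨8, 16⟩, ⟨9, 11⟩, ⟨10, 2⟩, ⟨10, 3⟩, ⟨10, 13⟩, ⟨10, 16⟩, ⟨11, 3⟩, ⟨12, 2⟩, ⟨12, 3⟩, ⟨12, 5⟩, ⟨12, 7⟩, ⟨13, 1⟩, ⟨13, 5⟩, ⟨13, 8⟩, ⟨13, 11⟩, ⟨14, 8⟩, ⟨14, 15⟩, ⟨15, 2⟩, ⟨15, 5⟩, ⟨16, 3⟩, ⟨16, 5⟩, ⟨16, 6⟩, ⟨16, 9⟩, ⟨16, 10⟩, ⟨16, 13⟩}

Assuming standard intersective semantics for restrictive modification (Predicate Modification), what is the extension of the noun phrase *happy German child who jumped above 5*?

{12}

⟦who jumped⟧ = ⟦jumped⟧ = {1, 4, 5, 6, 7, 10, 12, 14, 15, 16}
⟦above 5⟧ = {x : ⟨x, 5⟩ ∈ ⟦above⟧} = {5, 6, 12, 13, 15, 16}
⟦child⟧ = {1, 2, 4, 5, 6, 7, 8, 9, 10, 12, 13, 14, 15, 16}
… ∩ ⟦who jumped⟧ = {1, 2, 4, 5, 6, 7, 8, 9, 10, 12, 13, 14, 15, 16} ∩ {1, 4, 5, 6, 7, 10, 12, 14, 15, 16} = {1, 4, 5, 6, 7, 10, 12, 14, 15, 16}
… ∩ ⟦above 5⟧ = {1, 4, 5, 6, 7, 10, 12, 14, 15, 16} ∩ {5, 6, 12, 13, 15, 16} = {5, 6, 12, 15, 16}
… ∩ ⟦happy⟧ = {5, 6, 12, 15, 16} ∩ {2, 3, 4, 6, 7, 8, 11, 12, 13, 15, 16} = {6, 12, 15, 16}
… ∩ ⟦German⟧ = {6, 12, 15, 16} ∩ {1, 3, 4, 5, 7, 12} = {12}
So ⟦happy German child who jumped above 5⟧ = {12}.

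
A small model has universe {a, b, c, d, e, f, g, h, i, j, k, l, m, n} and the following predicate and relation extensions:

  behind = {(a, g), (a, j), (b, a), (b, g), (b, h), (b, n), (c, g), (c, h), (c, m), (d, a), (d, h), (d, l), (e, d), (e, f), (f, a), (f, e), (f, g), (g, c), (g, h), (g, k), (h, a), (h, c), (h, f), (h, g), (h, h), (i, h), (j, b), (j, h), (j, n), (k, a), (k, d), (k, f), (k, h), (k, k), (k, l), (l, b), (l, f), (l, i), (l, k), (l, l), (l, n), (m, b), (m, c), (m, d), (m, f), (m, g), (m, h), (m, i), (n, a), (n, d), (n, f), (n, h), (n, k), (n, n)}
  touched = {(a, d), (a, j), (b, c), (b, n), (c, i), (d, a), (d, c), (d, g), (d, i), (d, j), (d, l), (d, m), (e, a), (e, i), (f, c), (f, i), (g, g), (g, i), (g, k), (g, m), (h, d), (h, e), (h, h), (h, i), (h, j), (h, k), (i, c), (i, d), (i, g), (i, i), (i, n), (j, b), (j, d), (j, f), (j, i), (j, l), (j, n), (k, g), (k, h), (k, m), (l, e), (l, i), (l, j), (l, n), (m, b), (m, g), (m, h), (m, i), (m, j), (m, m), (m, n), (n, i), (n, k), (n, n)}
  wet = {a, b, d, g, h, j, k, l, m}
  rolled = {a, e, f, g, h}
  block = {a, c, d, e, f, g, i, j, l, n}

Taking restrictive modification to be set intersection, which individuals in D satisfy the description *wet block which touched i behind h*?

⟦which touched i⟧ = {x : ⟨x, i⟩ ∈ ⟦touched⟧} = {c, d, e, f, g, h, i, j, l, m, n}
⟦behind h⟧ = {x : ⟨x, h⟩ ∈ ⟦behind⟧} = {b, c, d, g, h, i, j, k, m, n}
⟦block⟧ = {a, c, d, e, f, g, i, j, l, n}
… ∩ ⟦which touched i⟧ = {a, c, d, e, f, g, i, j, l, n} ∩ {c, d, e, f, g, h, i, j, l, m, n} = {c, d, e, f, g, i, j, l, n}
… ∩ ⟦behind h⟧ = {c, d, e, f, g, i, j, l, n} ∩ {b, c, d, g, h, i, j, k, m, n} = {c, d, g, i, j, n}
… ∩ ⟦wet⟧ = {c, d, g, i, j, n} ∩ {a, b, d, g, h, j, k, l, m} = {d, g, j}
So ⟦wet block which touched i behind h⟧ = {d, g, j}.

{d, g, j}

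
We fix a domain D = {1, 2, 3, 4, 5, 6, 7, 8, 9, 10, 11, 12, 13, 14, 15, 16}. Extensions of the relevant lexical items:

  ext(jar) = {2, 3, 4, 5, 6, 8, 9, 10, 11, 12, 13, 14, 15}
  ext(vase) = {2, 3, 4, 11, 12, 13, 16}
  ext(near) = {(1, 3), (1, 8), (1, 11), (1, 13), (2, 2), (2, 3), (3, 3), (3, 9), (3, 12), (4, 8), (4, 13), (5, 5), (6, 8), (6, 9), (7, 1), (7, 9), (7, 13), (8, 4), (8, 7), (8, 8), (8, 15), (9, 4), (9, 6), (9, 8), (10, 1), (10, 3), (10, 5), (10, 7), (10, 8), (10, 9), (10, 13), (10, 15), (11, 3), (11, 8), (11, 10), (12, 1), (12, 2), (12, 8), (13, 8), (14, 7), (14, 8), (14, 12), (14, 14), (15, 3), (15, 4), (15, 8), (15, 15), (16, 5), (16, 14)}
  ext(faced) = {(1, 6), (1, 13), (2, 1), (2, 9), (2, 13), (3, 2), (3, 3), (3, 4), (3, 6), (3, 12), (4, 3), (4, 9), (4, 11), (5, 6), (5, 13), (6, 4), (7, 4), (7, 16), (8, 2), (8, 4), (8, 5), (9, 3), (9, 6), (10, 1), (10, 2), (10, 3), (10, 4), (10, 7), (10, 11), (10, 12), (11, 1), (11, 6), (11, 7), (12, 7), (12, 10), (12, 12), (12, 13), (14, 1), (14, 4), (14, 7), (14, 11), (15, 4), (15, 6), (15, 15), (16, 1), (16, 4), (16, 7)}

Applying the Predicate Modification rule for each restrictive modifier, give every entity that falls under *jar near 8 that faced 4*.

{6, 8, 10, 14, 15}

⟦near 8⟧ = {x : ⟨x, 8⟩ ∈ ⟦near⟧} = {1, 4, 6, 8, 9, 10, 11, 12, 13, 14, 15}
⟦that faced 4⟧ = {x : ⟨x, 4⟩ ∈ ⟦faced⟧} = {3, 6, 7, 8, 10, 14, 15, 16}
⟦jar⟧ = {2, 3, 4, 5, 6, 8, 9, 10, 11, 12, 13, 14, 15}
… ∩ ⟦near 8⟧ = {2, 3, 4, 5, 6, 8, 9, 10, 11, 12, 13, 14, 15} ∩ {1, 4, 6, 8, 9, 10, 11, 12, 13, 14, 15} = {4, 6, 8, 9, 10, 11, 12, 13, 14, 15}
… ∩ ⟦that faced 4⟧ = {4, 6, 8, 9, 10, 11, 12, 13, 14, 15} ∩ {3, 6, 7, 8, 10, 14, 15, 16} = {6, 8, 10, 14, 15}
So ⟦jar near 8 that faced 4⟧ = {6, 8, 10, 14, 15}.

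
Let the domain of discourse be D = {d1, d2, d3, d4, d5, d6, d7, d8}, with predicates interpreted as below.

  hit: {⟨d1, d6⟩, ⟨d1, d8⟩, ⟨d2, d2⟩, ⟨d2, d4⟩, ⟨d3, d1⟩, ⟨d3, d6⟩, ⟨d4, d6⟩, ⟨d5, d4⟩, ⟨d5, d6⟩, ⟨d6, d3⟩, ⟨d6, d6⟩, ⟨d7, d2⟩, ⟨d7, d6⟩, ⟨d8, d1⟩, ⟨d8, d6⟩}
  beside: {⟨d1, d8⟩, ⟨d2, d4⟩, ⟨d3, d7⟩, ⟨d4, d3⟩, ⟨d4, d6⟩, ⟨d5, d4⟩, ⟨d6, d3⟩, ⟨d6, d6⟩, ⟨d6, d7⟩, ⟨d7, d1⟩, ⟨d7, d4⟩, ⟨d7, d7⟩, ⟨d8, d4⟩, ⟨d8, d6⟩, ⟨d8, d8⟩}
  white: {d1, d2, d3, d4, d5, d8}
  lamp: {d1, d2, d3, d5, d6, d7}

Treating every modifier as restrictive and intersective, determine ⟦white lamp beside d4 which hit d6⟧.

{d5}

⟦beside d4⟧ = {x : ⟨x, d4⟩ ∈ ⟦beside⟧} = {d2, d5, d7, d8}
⟦which hit d6⟧ = {x : ⟨x, d6⟩ ∈ ⟦hit⟧} = {d1, d3, d4, d5, d6, d7, d8}
⟦lamp⟧ = {d1, d2, d3, d5, d6, d7}
… ∩ ⟦beside d4⟧ = {d1, d2, d3, d5, d6, d7} ∩ {d2, d5, d7, d8} = {d2, d5, d7}
… ∩ ⟦which hit d6⟧ = {d2, d5, d7} ∩ {d1, d3, d4, d5, d6, d7, d8} = {d5, d7}
… ∩ ⟦white⟧ = {d5, d7} ∩ {d1, d2, d3, d4, d5, d8} = {d5}
So ⟦white lamp beside d4 which hit d6⟧ = {d5}.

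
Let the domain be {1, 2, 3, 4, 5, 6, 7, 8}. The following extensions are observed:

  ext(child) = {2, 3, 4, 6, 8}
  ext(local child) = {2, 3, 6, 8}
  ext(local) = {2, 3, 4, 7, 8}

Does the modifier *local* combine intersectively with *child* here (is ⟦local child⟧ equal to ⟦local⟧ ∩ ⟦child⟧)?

no

⟦local⟧ ∩ ⟦child⟧ = {2, 3, 4, 7, 8} ∩ {2, 3, 4, 6, 8} = {2, 3, 4, 8}
Observed ⟦local child⟧ = {2, 3, 6, 8}.
These differ, so the modifier is not intersective in this model.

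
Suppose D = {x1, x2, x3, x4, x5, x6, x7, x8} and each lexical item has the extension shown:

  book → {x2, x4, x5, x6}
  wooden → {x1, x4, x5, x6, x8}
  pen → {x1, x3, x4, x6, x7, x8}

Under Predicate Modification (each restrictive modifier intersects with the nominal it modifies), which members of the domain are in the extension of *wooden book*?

⟦book⟧ = {x2, x4, x5, x6}
… ∩ ⟦wooden⟧ = {x2, x4, x5, x6} ∩ {x1, x4, x5, x6, x8} = {x4, x5, x6}
So ⟦wooden book⟧ = {x4, x5, x6}.

{x4, x5, x6}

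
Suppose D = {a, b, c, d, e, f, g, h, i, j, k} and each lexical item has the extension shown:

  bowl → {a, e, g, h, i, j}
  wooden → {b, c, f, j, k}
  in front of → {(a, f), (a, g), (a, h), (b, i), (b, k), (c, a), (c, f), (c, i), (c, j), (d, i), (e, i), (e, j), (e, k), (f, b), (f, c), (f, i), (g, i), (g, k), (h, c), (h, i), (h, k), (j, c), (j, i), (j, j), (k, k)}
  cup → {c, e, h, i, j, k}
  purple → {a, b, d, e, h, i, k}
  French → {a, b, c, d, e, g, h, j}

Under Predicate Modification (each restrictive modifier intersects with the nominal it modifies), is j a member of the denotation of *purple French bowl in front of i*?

⟦in front of i⟧ = {x : ⟨x, i⟩ ∈ ⟦in front of⟧} = {b, c, d, e, f, g, h, j}
⟦bowl⟧ = {a, e, g, h, i, j}
… ∩ ⟦in front of i⟧ = {a, e, g, h, i, j} ∩ {b, c, d, e, f, g, h, j} = {e, g, h, j}
… ∩ ⟦purple⟧ = {e, g, h, j} ∩ {a, b, d, e, h, i, k} = {e, h}
… ∩ ⟦French⟧ = {e, h} ∩ {a, b, c, d, e, g, h, j} = {e, h}
⟦purple French bowl in front of i⟧ = {e, h}; j ∉ this set.

no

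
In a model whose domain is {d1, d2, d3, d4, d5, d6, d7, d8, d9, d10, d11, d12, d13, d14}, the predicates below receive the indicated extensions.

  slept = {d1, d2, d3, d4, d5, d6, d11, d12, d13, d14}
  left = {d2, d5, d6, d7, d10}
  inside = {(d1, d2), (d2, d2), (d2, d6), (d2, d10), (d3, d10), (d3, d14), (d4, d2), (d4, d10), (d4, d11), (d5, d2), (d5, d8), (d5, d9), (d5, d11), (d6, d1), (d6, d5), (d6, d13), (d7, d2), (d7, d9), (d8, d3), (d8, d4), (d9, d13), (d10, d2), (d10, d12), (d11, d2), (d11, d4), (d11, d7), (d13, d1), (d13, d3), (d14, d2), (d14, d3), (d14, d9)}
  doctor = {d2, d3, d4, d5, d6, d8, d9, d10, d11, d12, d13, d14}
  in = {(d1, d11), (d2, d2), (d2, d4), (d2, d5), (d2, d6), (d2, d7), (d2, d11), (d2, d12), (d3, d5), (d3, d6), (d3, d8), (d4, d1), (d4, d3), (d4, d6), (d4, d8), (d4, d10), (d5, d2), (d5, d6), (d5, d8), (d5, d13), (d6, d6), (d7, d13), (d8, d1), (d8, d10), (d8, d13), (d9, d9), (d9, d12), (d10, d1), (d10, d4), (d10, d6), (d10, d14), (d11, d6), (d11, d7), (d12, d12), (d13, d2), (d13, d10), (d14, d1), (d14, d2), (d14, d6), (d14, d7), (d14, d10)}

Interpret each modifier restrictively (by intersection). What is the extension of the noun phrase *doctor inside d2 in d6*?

{d2, d4, d5, d10, d11, d14}

⟦inside d2⟧ = {x : ⟨x, d2⟩ ∈ ⟦inside⟧} = {d1, d2, d4, d5, d7, d10, d11, d14}
⟦in d6⟧ = {x : ⟨x, d6⟩ ∈ ⟦in⟧} = {d2, d3, d4, d5, d6, d10, d11, d14}
⟦doctor⟧ = {d2, d3, d4, d5, d6, d8, d9, d10, d11, d12, d13, d14}
… ∩ ⟦inside d2⟧ = {d2, d3, d4, d5, d6, d8, d9, d10, d11, d12, d13, d14} ∩ {d1, d2, d4, d5, d7, d10, d11, d14} = {d2, d4, d5, d10, d11, d14}
… ∩ ⟦in d6⟧ = {d2, d4, d5, d10, d11, d14} ∩ {d2, d3, d4, d5, d6, d10, d11, d14} = {d2, d4, d5, d10, d11, d14}
So ⟦doctor inside d2 in d6⟧ = {d2, d4, d5, d10, d11, d14}.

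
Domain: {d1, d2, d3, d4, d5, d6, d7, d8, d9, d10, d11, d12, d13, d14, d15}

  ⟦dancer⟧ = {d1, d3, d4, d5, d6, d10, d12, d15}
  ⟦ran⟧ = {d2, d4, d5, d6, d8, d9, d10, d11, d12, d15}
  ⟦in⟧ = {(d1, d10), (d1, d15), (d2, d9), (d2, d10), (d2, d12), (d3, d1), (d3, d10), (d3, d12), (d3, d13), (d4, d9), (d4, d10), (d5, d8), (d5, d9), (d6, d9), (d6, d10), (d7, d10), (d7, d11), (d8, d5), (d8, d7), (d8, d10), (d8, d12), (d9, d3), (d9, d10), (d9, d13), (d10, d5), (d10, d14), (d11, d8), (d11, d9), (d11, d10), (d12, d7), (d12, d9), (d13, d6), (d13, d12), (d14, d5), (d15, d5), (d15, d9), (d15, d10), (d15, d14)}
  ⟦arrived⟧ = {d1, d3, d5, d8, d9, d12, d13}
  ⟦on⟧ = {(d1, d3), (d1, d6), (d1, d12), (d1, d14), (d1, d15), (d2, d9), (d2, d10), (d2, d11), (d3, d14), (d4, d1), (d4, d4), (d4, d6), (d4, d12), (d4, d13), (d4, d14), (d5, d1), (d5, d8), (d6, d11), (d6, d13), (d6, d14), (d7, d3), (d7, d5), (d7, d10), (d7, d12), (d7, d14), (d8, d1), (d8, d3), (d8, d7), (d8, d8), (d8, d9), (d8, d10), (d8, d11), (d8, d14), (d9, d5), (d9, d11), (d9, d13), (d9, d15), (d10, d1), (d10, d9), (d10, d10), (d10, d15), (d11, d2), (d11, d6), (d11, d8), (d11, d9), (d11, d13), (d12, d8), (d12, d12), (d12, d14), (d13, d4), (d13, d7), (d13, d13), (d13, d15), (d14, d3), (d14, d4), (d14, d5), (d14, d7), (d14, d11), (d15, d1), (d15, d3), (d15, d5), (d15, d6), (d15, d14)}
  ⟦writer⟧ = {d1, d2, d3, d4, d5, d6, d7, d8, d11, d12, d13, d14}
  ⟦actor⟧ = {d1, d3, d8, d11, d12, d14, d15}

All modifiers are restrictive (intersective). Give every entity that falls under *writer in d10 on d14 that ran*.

⟦in d10⟧ = {x : ⟨x, d10⟩ ∈ ⟦in⟧} = {d1, d2, d3, d4, d6, d7, d8, d9, d11, d15}
⟦on d14⟧ = {x : ⟨x, d14⟩ ∈ ⟦on⟧} = {d1, d3, d4, d6, d7, d8, d12, d15}
⟦that ran⟧ = ⟦ran⟧ = {d2, d4, d5, d6, d8, d9, d10, d11, d12, d15}
⟦writer⟧ = {d1, d2, d3, d4, d5, d6, d7, d8, d11, d12, d13, d14}
… ∩ ⟦in d10⟧ = {d1, d2, d3, d4, d5, d6, d7, d8, d11, d12, d13, d14} ∩ {d1, d2, d3, d4, d6, d7, d8, d9, d11, d15} = {d1, d2, d3, d4, d6, d7, d8, d11}
… ∩ ⟦on d14⟧ = {d1, d2, d3, d4, d6, d7, d8, d11} ∩ {d1, d3, d4, d6, d7, d8, d12, d15} = {d1, d3, d4, d6, d7, d8}
… ∩ ⟦that ran⟧ = {d1, d3, d4, d6, d7, d8} ∩ {d2, d4, d5, d6, d8, d9, d10, d11, d12, d15} = {d4, d6, d8}
So ⟦writer in d10 on d14 that ran⟧ = {d4, d6, d8}.

{d4, d6, d8}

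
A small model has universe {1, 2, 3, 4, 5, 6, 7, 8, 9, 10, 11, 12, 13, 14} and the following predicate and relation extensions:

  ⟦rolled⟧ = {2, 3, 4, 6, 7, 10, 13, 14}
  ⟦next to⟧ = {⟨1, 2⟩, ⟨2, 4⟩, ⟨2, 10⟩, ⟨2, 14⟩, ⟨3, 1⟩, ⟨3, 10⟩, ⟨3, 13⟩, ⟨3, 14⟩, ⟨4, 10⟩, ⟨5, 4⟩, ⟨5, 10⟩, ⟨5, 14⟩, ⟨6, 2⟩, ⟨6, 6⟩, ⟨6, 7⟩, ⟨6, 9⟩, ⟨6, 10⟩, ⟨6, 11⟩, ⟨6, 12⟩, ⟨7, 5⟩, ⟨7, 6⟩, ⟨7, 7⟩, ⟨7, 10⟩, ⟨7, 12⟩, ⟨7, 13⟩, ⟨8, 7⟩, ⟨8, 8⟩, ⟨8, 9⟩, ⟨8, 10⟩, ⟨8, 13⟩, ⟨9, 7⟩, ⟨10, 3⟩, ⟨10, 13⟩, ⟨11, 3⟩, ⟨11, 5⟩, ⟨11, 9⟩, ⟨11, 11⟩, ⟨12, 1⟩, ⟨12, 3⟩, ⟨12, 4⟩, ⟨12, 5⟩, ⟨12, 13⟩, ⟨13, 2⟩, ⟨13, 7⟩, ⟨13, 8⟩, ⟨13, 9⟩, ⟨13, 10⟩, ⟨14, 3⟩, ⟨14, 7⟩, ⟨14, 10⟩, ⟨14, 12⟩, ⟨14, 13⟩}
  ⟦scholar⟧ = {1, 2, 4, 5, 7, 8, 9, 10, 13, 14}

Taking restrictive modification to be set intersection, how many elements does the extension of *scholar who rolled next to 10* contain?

⟦who rolled⟧ = ⟦rolled⟧ = {2, 3, 4, 6, 7, 10, 13, 14}
⟦next to 10⟧ = {x : ⟨x, 10⟩ ∈ ⟦next to⟧} = {2, 3, 4, 5, 6, 7, 8, 13, 14}
⟦scholar⟧ = {1, 2, 4, 5, 7, 8, 9, 10, 13, 14}
… ∩ ⟦who rolled⟧ = {1, 2, 4, 5, 7, 8, 9, 10, 13, 14} ∩ {2, 3, 4, 6, 7, 10, 13, 14} = {2, 4, 7, 10, 13, 14}
… ∩ ⟦next to 10⟧ = {2, 4, 7, 10, 13, 14} ∩ {2, 3, 4, 5, 6, 7, 8, 13, 14} = {2, 4, 7, 13, 14}
⟦scholar who rolled next to 10⟧ = {2, 4, 7, 13, 14}, so the cardinality is 5.

5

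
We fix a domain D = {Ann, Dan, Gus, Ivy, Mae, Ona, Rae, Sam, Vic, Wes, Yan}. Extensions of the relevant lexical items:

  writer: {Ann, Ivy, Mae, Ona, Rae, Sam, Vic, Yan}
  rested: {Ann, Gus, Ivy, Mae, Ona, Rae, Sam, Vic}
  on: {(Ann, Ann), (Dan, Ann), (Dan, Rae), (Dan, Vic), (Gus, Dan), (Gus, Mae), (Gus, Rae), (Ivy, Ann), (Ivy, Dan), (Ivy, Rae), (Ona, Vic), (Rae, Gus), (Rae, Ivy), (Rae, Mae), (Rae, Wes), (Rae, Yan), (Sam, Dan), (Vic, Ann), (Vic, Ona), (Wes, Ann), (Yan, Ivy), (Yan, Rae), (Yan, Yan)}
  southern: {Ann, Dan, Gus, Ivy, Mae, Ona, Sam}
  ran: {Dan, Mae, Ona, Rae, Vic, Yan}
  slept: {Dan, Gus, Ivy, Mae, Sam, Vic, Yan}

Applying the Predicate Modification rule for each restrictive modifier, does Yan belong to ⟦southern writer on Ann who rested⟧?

no

⟦on Ann⟧ = {x : ⟨x, Ann⟩ ∈ ⟦on⟧} = {Ann, Dan, Ivy, Vic, Wes}
⟦who rested⟧ = ⟦rested⟧ = {Ann, Gus, Ivy, Mae, Ona, Rae, Sam, Vic}
⟦writer⟧ = {Ann, Ivy, Mae, Ona, Rae, Sam, Vic, Yan}
… ∩ ⟦on Ann⟧ = {Ann, Ivy, Mae, Ona, Rae, Sam, Vic, Yan} ∩ {Ann, Dan, Ivy, Vic, Wes} = {Ann, Ivy, Vic}
… ∩ ⟦who rested⟧ = {Ann, Ivy, Vic} ∩ {Ann, Gus, Ivy, Mae, Ona, Rae, Sam, Vic} = {Ann, Ivy, Vic}
… ∩ ⟦southern⟧ = {Ann, Ivy, Vic} ∩ {Ann, Dan, Gus, Ivy, Mae, Ona, Sam} = {Ann, Ivy}
⟦southern writer on Ann who rested⟧ = {Ann, Ivy}; Yan ∉ this set.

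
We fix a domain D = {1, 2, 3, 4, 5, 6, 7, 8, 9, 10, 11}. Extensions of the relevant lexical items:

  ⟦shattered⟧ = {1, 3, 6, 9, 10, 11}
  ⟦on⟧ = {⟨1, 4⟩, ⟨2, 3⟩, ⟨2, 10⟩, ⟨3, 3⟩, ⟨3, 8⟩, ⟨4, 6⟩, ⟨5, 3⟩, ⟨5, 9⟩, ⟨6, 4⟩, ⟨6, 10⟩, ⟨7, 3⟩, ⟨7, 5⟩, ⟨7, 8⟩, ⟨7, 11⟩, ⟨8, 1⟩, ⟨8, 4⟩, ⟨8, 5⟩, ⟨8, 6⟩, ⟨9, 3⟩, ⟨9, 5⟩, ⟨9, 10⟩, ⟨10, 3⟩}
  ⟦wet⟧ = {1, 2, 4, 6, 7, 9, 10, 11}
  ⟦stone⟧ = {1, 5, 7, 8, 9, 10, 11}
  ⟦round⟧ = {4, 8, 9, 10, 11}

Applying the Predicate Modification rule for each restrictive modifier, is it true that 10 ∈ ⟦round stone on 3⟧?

yes

⟦on 3⟧ = {x : ⟨x, 3⟩ ∈ ⟦on⟧} = {2, 3, 5, 7, 9, 10}
⟦stone⟧ = {1, 5, 7, 8, 9, 10, 11}
… ∩ ⟦on 3⟧ = {1, 5, 7, 8, 9, 10, 11} ∩ {2, 3, 5, 7, 9, 10} = {5, 7, 9, 10}
… ∩ ⟦round⟧ = {5, 7, 9, 10} ∩ {4, 8, 9, 10, 11} = {9, 10}
⟦round stone on 3⟧ = {9, 10}; 10 ∈ this set.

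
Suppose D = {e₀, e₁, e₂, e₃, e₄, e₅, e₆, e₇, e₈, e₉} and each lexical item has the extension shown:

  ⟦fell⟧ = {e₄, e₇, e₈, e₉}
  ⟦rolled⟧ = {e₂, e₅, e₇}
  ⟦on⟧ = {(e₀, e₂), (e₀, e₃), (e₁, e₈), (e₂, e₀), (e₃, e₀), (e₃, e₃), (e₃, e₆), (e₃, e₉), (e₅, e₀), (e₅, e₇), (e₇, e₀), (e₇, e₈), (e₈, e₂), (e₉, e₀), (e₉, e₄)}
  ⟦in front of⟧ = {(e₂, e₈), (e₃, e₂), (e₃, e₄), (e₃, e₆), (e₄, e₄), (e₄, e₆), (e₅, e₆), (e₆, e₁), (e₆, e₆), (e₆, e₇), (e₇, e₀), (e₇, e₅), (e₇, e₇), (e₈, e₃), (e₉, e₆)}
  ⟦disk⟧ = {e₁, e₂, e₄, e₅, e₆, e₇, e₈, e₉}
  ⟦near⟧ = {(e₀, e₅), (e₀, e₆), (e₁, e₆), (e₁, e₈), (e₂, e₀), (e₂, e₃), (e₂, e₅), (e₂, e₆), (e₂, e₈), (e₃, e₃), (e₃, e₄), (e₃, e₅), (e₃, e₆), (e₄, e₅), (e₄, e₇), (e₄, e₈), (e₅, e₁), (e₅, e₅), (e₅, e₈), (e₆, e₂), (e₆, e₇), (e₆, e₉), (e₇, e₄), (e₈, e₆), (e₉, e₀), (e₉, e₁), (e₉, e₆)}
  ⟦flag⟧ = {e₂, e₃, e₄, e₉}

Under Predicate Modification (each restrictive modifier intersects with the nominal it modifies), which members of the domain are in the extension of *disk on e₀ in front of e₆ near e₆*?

{e₉}

⟦on e₀⟧ = {x : ⟨x, e₀⟩ ∈ ⟦on⟧} = {e₂, e₃, e₅, e₇, e₉}
⟦in front of e₆⟧ = {x : ⟨x, e₆⟩ ∈ ⟦in front of⟧} = {e₃, e₄, e₅, e₆, e₉}
⟦near e₆⟧ = {x : ⟨x, e₆⟩ ∈ ⟦near⟧} = {e₀, e₁, e₂, e₃, e₈, e₉}
⟦disk⟧ = {e₁, e₂, e₄, e₅, e₆, e₇, e₈, e₉}
… ∩ ⟦on e₀⟧ = {e₁, e₂, e₄, e₅, e₆, e₇, e₈, e₉} ∩ {e₂, e₃, e₅, e₇, e₉} = {e₂, e₅, e₇, e₉}
… ∩ ⟦in front of e₆⟧ = {e₂, e₅, e₇, e₉} ∩ {e₃, e₄, e₅, e₆, e₉} = {e₅, e₉}
… ∩ ⟦near e₆⟧ = {e₅, e₉} ∩ {e₀, e₁, e₂, e₃, e₈, e₉} = {e₉}
So ⟦disk on e₀ in front of e₆ near e₆⟧ = {e₉}.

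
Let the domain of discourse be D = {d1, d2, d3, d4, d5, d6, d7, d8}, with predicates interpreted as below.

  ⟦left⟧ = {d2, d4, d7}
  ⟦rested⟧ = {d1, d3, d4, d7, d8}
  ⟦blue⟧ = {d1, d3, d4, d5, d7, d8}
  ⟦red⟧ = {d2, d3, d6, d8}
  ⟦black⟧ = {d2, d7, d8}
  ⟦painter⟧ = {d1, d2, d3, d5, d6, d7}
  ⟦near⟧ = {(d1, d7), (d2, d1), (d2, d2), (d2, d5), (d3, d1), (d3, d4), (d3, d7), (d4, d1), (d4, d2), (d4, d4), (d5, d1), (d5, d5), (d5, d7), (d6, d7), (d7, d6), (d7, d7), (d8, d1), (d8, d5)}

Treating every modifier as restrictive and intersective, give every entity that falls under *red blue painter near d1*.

{d3}

⟦near d1⟧ = {x : ⟨x, d1⟩ ∈ ⟦near⟧} = {d2, d3, d4, d5, d8}
⟦painter⟧ = {d1, d2, d3, d5, d6, d7}
… ∩ ⟦near d1⟧ = {d1, d2, d3, d5, d6, d7} ∩ {d2, d3, d4, d5, d8} = {d2, d3, d5}
… ∩ ⟦red⟧ = {d2, d3, d5} ∩ {d2, d3, d6, d8} = {d2, d3}
… ∩ ⟦blue⟧ = {d2, d3} ∩ {d1, d3, d4, d5, d7, d8} = {d3}
So ⟦red blue painter near d1⟧ = {d3}.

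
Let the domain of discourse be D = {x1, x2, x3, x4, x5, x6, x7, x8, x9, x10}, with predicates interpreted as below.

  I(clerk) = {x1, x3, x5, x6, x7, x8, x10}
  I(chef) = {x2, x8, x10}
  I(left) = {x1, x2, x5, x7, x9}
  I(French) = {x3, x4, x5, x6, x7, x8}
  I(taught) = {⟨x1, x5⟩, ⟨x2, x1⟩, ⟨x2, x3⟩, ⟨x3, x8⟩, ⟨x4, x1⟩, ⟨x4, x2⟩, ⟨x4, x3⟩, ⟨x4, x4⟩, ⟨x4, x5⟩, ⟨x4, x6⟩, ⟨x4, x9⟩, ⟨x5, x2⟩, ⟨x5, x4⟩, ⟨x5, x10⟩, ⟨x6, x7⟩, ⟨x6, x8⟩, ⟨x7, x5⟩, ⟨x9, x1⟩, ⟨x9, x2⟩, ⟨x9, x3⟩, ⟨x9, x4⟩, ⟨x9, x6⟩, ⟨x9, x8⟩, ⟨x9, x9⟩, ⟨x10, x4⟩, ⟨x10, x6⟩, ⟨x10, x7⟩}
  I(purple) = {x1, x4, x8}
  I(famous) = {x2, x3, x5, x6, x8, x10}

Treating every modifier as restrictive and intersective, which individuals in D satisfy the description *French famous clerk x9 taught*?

⟦x9 taught⟧ = {x : ⟨x9, x⟩ ∈ ⟦taught⟧} = {x1, x2, x3, x4, x6, x8, x9}
⟦clerk⟧ = {x1, x3, x5, x6, x7, x8, x10}
… ∩ ⟦x9 taught⟧ = {x1, x3, x5, x6, x7, x8, x10} ∩ {x1, x2, x3, x4, x6, x8, x9} = {x1, x3, x6, x8}
… ∩ ⟦French⟧ = {x1, x3, x6, x8} ∩ {x3, x4, x5, x6, x7, x8} = {x3, x6, x8}
… ∩ ⟦famous⟧ = {x3, x6, x8} ∩ {x2, x3, x5, x6, x8, x10} = {x3, x6, x8}
So ⟦French famous clerk x9 taught⟧ = {x3, x6, x8}.

{x3, x6, x8}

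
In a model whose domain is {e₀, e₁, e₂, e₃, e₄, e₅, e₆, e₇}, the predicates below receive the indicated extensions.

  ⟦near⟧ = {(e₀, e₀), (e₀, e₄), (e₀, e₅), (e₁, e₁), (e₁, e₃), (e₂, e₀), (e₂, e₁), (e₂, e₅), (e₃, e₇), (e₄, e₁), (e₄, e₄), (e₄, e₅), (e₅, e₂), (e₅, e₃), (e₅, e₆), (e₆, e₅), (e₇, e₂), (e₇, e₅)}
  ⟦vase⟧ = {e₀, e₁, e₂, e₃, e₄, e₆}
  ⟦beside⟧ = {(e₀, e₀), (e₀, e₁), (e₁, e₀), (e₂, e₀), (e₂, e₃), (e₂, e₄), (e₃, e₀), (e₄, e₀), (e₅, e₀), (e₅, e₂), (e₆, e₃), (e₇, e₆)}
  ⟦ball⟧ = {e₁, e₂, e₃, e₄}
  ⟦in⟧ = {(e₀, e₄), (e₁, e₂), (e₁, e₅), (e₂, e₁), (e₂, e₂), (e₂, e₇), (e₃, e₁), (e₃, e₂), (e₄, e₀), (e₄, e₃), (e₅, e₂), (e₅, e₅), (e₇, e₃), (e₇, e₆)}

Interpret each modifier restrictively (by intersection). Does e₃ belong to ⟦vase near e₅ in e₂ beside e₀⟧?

⟦near e₅⟧ = {x : ⟨x, e₅⟩ ∈ ⟦near⟧} = {e₀, e₂, e₄, e₆, e₇}
⟦in e₂⟧ = {x : ⟨x, e₂⟩ ∈ ⟦in⟧} = {e₁, e₂, e₃, e₅}
⟦beside e₀⟧ = {x : ⟨x, e₀⟩ ∈ ⟦beside⟧} = {e₀, e₁, e₂, e₃, e₄, e₅}
⟦vase⟧ = {e₀, e₁, e₂, e₃, e₄, e₆}
… ∩ ⟦near e₅⟧ = {e₀, e₁, e₂, e₃, e₄, e₆} ∩ {e₀, e₂, e₄, e₆, e₇} = {e₀, e₂, e₄, e₆}
… ∩ ⟦in e₂⟧ = {e₀, e₂, e₄, e₆} ∩ {e₁, e₂, e₃, e₅} = {e₂}
… ∩ ⟦beside e₀⟧ = {e₂} ∩ {e₀, e₁, e₂, e₃, e₄, e₅} = {e₂}
⟦vase near e₅ in e₂ beside e₀⟧ = {e₂}; e₃ ∉ this set.

no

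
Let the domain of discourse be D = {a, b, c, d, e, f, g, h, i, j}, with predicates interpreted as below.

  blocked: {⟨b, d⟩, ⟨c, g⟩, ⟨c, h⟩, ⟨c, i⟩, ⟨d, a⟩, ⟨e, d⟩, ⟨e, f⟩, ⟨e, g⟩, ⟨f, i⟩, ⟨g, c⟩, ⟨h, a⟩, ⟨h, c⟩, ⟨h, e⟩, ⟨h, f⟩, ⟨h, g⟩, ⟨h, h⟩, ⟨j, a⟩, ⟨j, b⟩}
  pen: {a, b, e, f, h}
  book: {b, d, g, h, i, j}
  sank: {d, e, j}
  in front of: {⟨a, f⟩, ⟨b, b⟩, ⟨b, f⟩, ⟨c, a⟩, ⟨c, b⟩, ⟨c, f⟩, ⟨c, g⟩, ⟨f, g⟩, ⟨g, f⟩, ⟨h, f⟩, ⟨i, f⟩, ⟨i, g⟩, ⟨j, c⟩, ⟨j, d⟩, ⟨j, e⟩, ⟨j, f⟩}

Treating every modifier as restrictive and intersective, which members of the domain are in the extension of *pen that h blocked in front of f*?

{a, h}

⟦that h blocked⟧ = {x : ⟨h, x⟩ ∈ ⟦blocked⟧} = {a, c, e, f, g, h}
⟦in front of f⟧ = {x : ⟨x, f⟩ ∈ ⟦in front of⟧} = {a, b, c, g, h, i, j}
⟦pen⟧ = {a, b, e, f, h}
… ∩ ⟦that h blocked⟧ = {a, b, e, f, h} ∩ {a, c, e, f, g, h} = {a, e, f, h}
… ∩ ⟦in front of f⟧ = {a, e, f, h} ∩ {a, b, c, g, h, i, j} = {a, h}
So ⟦pen that h blocked in front of f⟧ = {a, h}.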